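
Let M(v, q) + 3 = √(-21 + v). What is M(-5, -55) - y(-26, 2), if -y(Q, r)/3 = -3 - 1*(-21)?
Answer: 51 + I*√26 ≈ 51.0 + 5.099*I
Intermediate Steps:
M(v, q) = -3 + √(-21 + v)
y(Q, r) = -54 (y(Q, r) = -3*(-3 - 1*(-21)) = -3*(-3 + 21) = -3*18 = -54)
M(-5, -55) - y(-26, 2) = (-3 + √(-21 - 5)) - 1*(-54) = (-3 + √(-26)) + 54 = (-3 + I*√26) + 54 = 51 + I*√26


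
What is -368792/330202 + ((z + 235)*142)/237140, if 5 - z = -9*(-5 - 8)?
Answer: -287633897/275718670 ≈ -1.0432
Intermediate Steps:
z = -112 (z = 5 - (-9)*(-5 - 8) = 5 - (-9)*(-13) = 5 - 1*117 = 5 - 117 = -112)
-368792/330202 + ((z + 235)*142)/237140 = -368792/330202 + ((-112 + 235)*142)/237140 = -368792*1/330202 + (123*142)*(1/237140) = -184396/165101 + 17466*(1/237140) = -184396/165101 + 123/1670 = -287633897/275718670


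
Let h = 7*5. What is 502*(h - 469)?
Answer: -217868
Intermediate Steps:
h = 35
502*(h - 469) = 502*(35 - 469) = 502*(-434) = -217868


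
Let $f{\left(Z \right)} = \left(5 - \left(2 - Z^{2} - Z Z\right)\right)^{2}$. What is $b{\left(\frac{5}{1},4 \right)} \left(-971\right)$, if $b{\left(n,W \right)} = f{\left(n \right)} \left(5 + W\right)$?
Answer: $-24547851$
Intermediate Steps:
$f{\left(Z \right)} = \left(3 + 2 Z^{2}\right)^{2}$ ($f{\left(Z \right)} = \left(5 + \left(\left(Z^{2} + Z^{2}\right) - 2\right)\right)^{2} = \left(5 + \left(2 Z^{2} - 2\right)\right)^{2} = \left(5 + \left(-2 + 2 Z^{2}\right)\right)^{2} = \left(3 + 2 Z^{2}\right)^{2}$)
$b{\left(n,W \right)} = \left(3 + 2 n^{2}\right)^{2} \left(5 + W\right)$
$b{\left(\frac{5}{1},4 \right)} \left(-971\right) = \left(3 + 2 \left(\frac{5}{1}\right)^{2}\right)^{2} \left(5 + 4\right) \left(-971\right) = \left(3 + 2 \left(5 \cdot 1\right)^{2}\right)^{2} \cdot 9 \left(-971\right) = \left(3 + 2 \cdot 5^{2}\right)^{2} \cdot 9 \left(-971\right) = \left(3 + 2 \cdot 25\right)^{2} \cdot 9 \left(-971\right) = \left(3 + 50\right)^{2} \cdot 9 \left(-971\right) = 53^{2} \cdot 9 \left(-971\right) = 2809 \cdot 9 \left(-971\right) = 25281 \left(-971\right) = -24547851$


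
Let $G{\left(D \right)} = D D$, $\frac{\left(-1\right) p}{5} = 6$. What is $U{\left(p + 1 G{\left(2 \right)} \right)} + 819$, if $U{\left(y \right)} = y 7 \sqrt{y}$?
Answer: $819 - 182 i \sqrt{26} \approx 819.0 - 928.02 i$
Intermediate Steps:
$p = -30$ ($p = \left(-5\right) 6 = -30$)
$G{\left(D \right)} = D^{2}$
$U{\left(y \right)} = 7 y^{\frac{3}{2}}$ ($U{\left(y \right)} = 7 y \sqrt{y} = 7 y^{\frac{3}{2}}$)
$U{\left(p + 1 G{\left(2 \right)} \right)} + 819 = 7 \left(-30 + 1 \cdot 2^{2}\right)^{\frac{3}{2}} + 819 = 7 \left(-30 + 1 \cdot 4\right)^{\frac{3}{2}} + 819 = 7 \left(-30 + 4\right)^{\frac{3}{2}} + 819 = 7 \left(-26\right)^{\frac{3}{2}} + 819 = 7 \left(- 26 i \sqrt{26}\right) + 819 = - 182 i \sqrt{26} + 819 = 819 - 182 i \sqrt{26}$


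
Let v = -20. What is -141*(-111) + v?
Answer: 15631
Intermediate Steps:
-141*(-111) + v = -141*(-111) - 20 = 15651 - 20 = 15631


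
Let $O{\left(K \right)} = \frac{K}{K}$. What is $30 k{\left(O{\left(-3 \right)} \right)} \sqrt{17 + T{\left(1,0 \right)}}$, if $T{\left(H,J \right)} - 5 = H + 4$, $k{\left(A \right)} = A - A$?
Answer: $0$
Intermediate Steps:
$O{\left(K \right)} = 1$
$k{\left(A \right)} = 0$
$T{\left(H,J \right)} = 9 + H$ ($T{\left(H,J \right)} = 5 + \left(H + 4\right) = 5 + \left(4 + H\right) = 9 + H$)
$30 k{\left(O{\left(-3 \right)} \right)} \sqrt{17 + T{\left(1,0 \right)}} = 30 \cdot 0 \sqrt{17 + \left(9 + 1\right)} = 0 \sqrt{17 + 10} = 0 \sqrt{27} = 0 \cdot 3 \sqrt{3} = 0$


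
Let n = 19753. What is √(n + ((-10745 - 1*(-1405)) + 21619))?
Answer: 4*√2002 ≈ 178.97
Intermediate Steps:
√(n + ((-10745 - 1*(-1405)) + 21619)) = √(19753 + ((-10745 - 1*(-1405)) + 21619)) = √(19753 + ((-10745 + 1405) + 21619)) = √(19753 + (-9340 + 21619)) = √(19753 + 12279) = √32032 = 4*√2002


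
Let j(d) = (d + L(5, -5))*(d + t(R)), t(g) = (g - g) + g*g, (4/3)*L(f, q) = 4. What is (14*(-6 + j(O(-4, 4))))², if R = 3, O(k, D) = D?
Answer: 1416100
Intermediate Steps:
L(f, q) = 3 (L(f, q) = (¾)*4 = 3)
t(g) = g² (t(g) = 0 + g² = g²)
j(d) = (3 + d)*(9 + d) (j(d) = (d + 3)*(d + 3²) = (3 + d)*(d + 9) = (3 + d)*(9 + d))
(14*(-6 + j(O(-4, 4))))² = (14*(-6 + (27 + 4² + 12*4)))² = (14*(-6 + (27 + 16 + 48)))² = (14*(-6 + 91))² = (14*85)² = 1190² = 1416100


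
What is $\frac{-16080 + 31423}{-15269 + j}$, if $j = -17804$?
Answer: $- \frac{15343}{33073} \approx -0.46391$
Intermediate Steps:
$\frac{-16080 + 31423}{-15269 + j} = \frac{-16080 + 31423}{-15269 - 17804} = \frac{15343}{-33073} = 15343 \left(- \frac{1}{33073}\right) = - \frac{15343}{33073}$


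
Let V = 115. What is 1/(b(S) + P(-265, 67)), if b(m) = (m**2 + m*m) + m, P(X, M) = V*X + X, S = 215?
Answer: 1/61925 ≈ 1.6149e-5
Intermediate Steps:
P(X, M) = 116*X (P(X, M) = 115*X + X = 116*X)
b(m) = m + 2*m**2 (b(m) = (m**2 + m**2) + m = 2*m**2 + m = m + 2*m**2)
1/(b(S) + P(-265, 67)) = 1/(215*(1 + 2*215) + 116*(-265)) = 1/(215*(1 + 430) - 30740) = 1/(215*431 - 30740) = 1/(92665 - 30740) = 1/61925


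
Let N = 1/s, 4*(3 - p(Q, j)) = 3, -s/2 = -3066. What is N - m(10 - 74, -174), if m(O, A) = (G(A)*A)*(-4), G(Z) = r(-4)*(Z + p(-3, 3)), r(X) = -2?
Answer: -1466014031/6132 ≈ -2.3908e+5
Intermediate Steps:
s = 6132 (s = -2*(-3066) = 6132)
p(Q, j) = 9/4 (p(Q, j) = 3 - 1/4*3 = 3 - 3/4 = 9/4)
N = 1/6132 ≈ 0.00016308
G(Z) = -9/2 - 2*Z (G(Z) = -2*(Z + 9/4) = -2*(9/4 + Z) = -9/2 - 2*Z)
m(O, A) = -4*A*(-9/2 - 2*A) (m(O, A) = ((-9/2 - 2*A)*A)*(-4) = (A*(-9/2 - 2*A))*(-4) = -4*A*(-9/2 - 2*A))
N - m(10 - 74, -174) = 1/6132 - 2*(-174)*(9 + 4*(-174)) = 1/6132 - 2*(-174)*(9 - 696) = 1/6132 - 2*(-174)*(-687) = 1/6132 - 1*239076 = 1/6132 - 239076 = -1466014031/6132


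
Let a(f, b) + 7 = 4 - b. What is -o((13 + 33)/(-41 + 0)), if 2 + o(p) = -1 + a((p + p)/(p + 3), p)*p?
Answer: 1501/1681 ≈ 0.89292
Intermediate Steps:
a(f, b) = -3 - b (a(f, b) = -7 + (4 - b) = -3 - b)
o(p) = -3 + p*(-3 - p) (o(p) = -2 + (-1 + (-3 - p)*p) = -2 + (-1 + p*(-3 - p)) = -3 + p*(-3 - p))
-o((13 + 33)/(-41 + 0)) = -(-3 - (13 + 33)/(-41 + 0)*(3 + (13 + 33)/(-41 + 0))) = -(-3 - 46/(-41)*(3 + 46/(-41))) = -(-3 - 46*(-1/41)*(3 + 46*(-1/41))) = -(-3 - 1*(-46/41)*(3 - 46/41)) = -(-3 - 1*(-46/41)*77/41) = -(-3 + 3542/1681) = -1*(-1501/1681) = 1501/1681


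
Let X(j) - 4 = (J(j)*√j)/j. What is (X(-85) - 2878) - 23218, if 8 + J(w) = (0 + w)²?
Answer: -26092 - 7217*I*√85/85 ≈ -26092.0 - 782.79*I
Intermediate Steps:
J(w) = -8 + w² (J(w) = -8 + (0 + w)² = -8 + w²)
X(j) = 4 + (-8 + j²)/√j (X(j) = 4 + ((-8 + j²)*√j)/j = 4 + (√j*(-8 + j²))/j = 4 + (-8 + j²)/√j)
(X(-85) - 2878) - 23218 = ((4 + (-85)^(3/2) - (-8)*I*√85/85) - 2878) - 23218 = ((4 - 85*I*√85 - (-8)*I*√85/85) - 2878) - 23218 = ((4 - 85*I*√85 + 8*I*√85/85) - 2878) - 23218 = ((4 - 7217*I*√85/85) - 2878) - 23218 = (-2874 - 7217*I*√85/85) - 23218 = -26092 - 7217*I*√85/85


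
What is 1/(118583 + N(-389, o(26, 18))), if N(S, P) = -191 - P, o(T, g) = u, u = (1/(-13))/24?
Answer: 312/36938305 ≈ 8.4465e-6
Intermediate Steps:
u = -1/312 (u = (1*(-1/13))*(1/24) = -1/13*1/24 = -1/312 ≈ -0.0032051)
o(T, g) = -1/312
1/(118583 + N(-389, o(26, 18))) = 1/(118583 + (-191 - 1*(-1/312))) = 1/(118583 + (-191 + 1/312)) = 1/(118583 - 59591/312) = 1/(36938305/312) = 312/36938305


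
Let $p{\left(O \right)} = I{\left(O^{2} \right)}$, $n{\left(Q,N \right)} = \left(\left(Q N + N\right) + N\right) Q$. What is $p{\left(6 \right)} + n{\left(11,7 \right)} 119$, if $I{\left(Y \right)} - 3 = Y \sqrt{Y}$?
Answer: $119338$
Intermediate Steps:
$n{\left(Q,N \right)} = Q \left(2 N + N Q\right)$ ($n{\left(Q,N \right)} = \left(\left(N Q + N\right) + N\right) Q = \left(\left(N + N Q\right) + N\right) Q = \left(2 N + N Q\right) Q = Q \left(2 N + N Q\right)$)
$I{\left(Y \right)} = 3 + Y^{\frac{3}{2}}$ ($I{\left(Y \right)} = 3 + Y \sqrt{Y} = 3 + Y^{\frac{3}{2}}$)
$p{\left(O \right)} = 3 + \left(O^{2}\right)^{\frac{3}{2}}$
$p{\left(6 \right)} + n{\left(11,7 \right)} 119 = \left(3 + \left(6^{2}\right)^{\frac{3}{2}}\right) + 7 \cdot 11 \left(2 + 11\right) 119 = \left(3 + 36^{\frac{3}{2}}\right) + 7 \cdot 11 \cdot 13 \cdot 119 = \left(3 + 216\right) + 1001 \cdot 119 = 219 + 119119 = 119338$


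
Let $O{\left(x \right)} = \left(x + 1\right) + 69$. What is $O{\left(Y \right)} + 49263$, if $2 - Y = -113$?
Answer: $49448$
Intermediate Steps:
$Y = 115$ ($Y = 2 - -113 = 2 + 113 = 115$)
$O{\left(x \right)} = 70 + x$ ($O{\left(x \right)} = \left(1 + x\right) + 69 = 70 + x$)
$O{\left(Y \right)} + 49263 = \left(70 + 115\right) + 49263 = 185 + 49263 = 49448$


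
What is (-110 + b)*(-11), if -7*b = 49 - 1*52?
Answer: 8437/7 ≈ 1205.3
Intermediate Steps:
b = 3/7 (b = -(49 - 1*52)/7 = -(49 - 52)/7 = -1/7*(-3) = 3/7 ≈ 0.42857)
(-110 + b)*(-11) = (-110 + 3/7)*(-11) = -767/7*(-11) = 8437/7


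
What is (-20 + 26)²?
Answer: 36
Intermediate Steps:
(-20 + 26)² = 6² = 36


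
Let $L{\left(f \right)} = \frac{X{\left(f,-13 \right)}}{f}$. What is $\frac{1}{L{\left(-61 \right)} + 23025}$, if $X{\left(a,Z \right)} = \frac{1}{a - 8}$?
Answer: $\frac{4209}{96912226} \approx 4.3431 \cdot 10^{-5}$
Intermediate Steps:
$X{\left(a,Z \right)} = \frac{1}{-8 + a}$
$L{\left(f \right)} = \frac{1}{f \left(-8 + f\right)}$ ($L{\left(f \right)} = \frac{1}{\left(-8 + f\right) f} = \frac{1}{f \left(-8 + f\right)}$)
$\frac{1}{L{\left(-61 \right)} + 23025} = \frac{1}{\frac{1}{\left(-61\right) \left(-8 - 61\right)} + 23025} = \frac{1}{- \frac{1}{61 \left(-69\right)} + 23025} = \frac{1}{\left(- \frac{1}{61}\right) \left(- \frac{1}{69}\right) + 23025} = \frac{1}{\frac{1}{4209} + 23025} = \frac{1}{\frac{96912226}{4209}} = \frac{4209}{96912226}$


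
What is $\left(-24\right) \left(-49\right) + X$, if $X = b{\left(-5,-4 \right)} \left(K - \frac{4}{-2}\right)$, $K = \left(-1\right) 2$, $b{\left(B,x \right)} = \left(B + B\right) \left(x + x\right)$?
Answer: $1176$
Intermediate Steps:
$b{\left(B,x \right)} = 4 B x$ ($b{\left(B,x \right)} = 2 B 2 x = 4 B x$)
$K = -2$
$X = 0$ ($X = 4 \left(-5\right) \left(-4\right) \left(-2 - \frac{4}{-2}\right) = 80 \left(-2 - -2\right) = 80 \left(-2 + 2\right) = 80 \cdot 0 = 0$)
$\left(-24\right) \left(-49\right) + X = \left(-24\right) \left(-49\right) + 0 = 1176 + 0 = 1176$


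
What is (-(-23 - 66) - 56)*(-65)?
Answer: -2145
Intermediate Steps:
(-(-23 - 66) - 56)*(-65) = (-1*(-89) - 56)*(-65) = (89 - 56)*(-65) = 33*(-65) = -2145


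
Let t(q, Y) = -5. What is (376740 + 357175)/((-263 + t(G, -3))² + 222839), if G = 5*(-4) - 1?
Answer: 733915/294663 ≈ 2.4907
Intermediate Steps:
G = -21 (G = -20 - 1 = -21)
(376740 + 357175)/((-263 + t(G, -3))² + 222839) = (376740 + 357175)/((-263 - 5)² + 222839) = 733915/((-268)² + 222839) = 733915/(71824 + 222839) = 733915/294663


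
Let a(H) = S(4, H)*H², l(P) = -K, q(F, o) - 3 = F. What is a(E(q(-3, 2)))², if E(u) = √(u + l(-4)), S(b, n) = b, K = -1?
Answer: 16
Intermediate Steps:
q(F, o) = 3 + F
l(P) = 1 (l(P) = -1*(-1) = 1)
E(u) = √(1 + u) (E(u) = √(u + 1) = √(1 + u))
a(H) = 4*H²
a(E(q(-3, 2)))² = (4*(√(1 + (3 - 3)))²)² = (4*(√(1 + 0))²)² = (4*(√1)²)² = (4*1²)² = (4*1)² = 4² = 16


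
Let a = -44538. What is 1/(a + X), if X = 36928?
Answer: -1/7610 ≈ -0.00013141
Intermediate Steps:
1/(a + X) = 1/(-44538 + 36928) = 1/(-7610) = -1/7610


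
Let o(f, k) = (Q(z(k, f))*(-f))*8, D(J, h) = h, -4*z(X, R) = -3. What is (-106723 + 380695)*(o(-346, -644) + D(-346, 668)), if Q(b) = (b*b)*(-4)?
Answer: -1523284320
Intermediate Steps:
z(X, R) = ¾ (z(X, R) = -¼*(-3) = ¾)
Q(b) = -4*b² (Q(b) = b²*(-4) = -4*b²)
o(f, k) = 18*f (o(f, k) = ((-4*(¾)²)*(-f))*8 = ((-4*9/16)*(-f))*8 = -(-9)*f/4*8 = (9*f/4)*8 = 18*f)
(-106723 + 380695)*(o(-346, -644) + D(-346, 668)) = (-106723 + 380695)*(18*(-346) + 668) = 273972*(-6228 + 668) = 273972*(-5560) = -1523284320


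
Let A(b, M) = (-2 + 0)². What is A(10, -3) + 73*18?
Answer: 1318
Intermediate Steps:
A(b, M) = 4 (A(b, M) = (-2)² = 4)
A(10, -3) + 73*18 = 4 + 73*18 = 4 + 1314 = 1318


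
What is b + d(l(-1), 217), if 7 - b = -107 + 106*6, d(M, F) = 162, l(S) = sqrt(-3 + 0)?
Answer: -360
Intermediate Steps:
l(S) = I*sqrt(3) (l(S) = sqrt(-3) = I*sqrt(3))
b = -522 (b = 7 - (-107 + 106*6) = 7 - (-107 + 636) = 7 - 1*529 = 7 - 529 = -522)
b + d(l(-1), 217) = -522 + 162 = -360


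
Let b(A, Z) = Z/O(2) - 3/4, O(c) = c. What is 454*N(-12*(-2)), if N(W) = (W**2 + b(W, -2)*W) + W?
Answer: 253332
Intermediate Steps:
b(A, Z) = -3/4 + Z/2 (b(A, Z) = Z/2 - 3/4 = -3/4 + Z/2)
N(W) = W**2 - 3*W/4 (N(W) = (W**2 + (-3/4 + (1/2)*(-2))*W) + W = (W**2 + (-3/4 - 1)*W) + W = (W**2 - 7*W/4) + W = W**2 - 3*W/4)
454*N(-12*(-2)) = 454*((-12*(-2))*(-3 + 4*(-12*(-2)))/4) = 454*((1/4)*24*(-3 + 4*24)) = 454*((1/4)*24*(-3 + 96)) = 454*((1/4)*24*93) = 454*558 = 253332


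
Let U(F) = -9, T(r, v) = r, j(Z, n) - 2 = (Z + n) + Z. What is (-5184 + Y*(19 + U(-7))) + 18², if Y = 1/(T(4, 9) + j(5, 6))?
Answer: -53455/11 ≈ -4859.5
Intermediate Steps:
j(Z, n) = 2 + n + 2*Z (j(Z, n) = 2 + ((Z + n) + Z) = 2 + (n + 2*Z) = 2 + n + 2*Z)
Y = 1/22 (Y = 1/(4 + (2 + 6 + 2*5)) = 1/(4 + (2 + 6 + 10)) = 1/(4 + 18) = 1/22 ≈ 0.045455)
(-5184 + Y*(19 + U(-7))) + 18² = (-5184 + (19 - 9)/22) + 18² = (-5184 + (1/22)*10) + 324 = (-5184 + 5/11) + 324 = -57019/11 + 324 = -53455/11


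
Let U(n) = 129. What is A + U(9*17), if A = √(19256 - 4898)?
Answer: 129 + √14358 ≈ 248.82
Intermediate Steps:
A = √14358 ≈ 119.82
A + U(9*17) = √14358 + 129 = 129 + √14358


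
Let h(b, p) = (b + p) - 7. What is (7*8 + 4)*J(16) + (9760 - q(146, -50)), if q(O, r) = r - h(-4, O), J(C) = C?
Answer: 10905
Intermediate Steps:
h(b, p) = -7 + b + p
q(O, r) = 11 + r - O (q(O, r) = r - (-7 - 4 + O) = r - (-11 + O) = r + (11 - O) = 11 + r - O)
(7*8 + 4)*J(16) + (9760 - q(146, -50)) = (7*8 + 4)*16 + (9760 - (11 - 50 - 1*146)) = (56 + 4)*16 + (9760 - (11 - 50 - 146)) = 60*16 + (9760 - 1*(-185)) = 960 + (9760 + 185) = 960 + 9945 = 10905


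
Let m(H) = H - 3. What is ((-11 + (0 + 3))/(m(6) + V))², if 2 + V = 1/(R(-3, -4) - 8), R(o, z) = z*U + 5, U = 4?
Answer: 5776/81 ≈ 71.309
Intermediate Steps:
R(o, z) = 5 + 4*z (R(o, z) = z*4 + 5 = 4*z + 5 = 5 + 4*z)
m(H) = -3 + H
V = -39/19 (V = -2 + 1/((5 + 4*(-4)) - 8) = -2 + 1/((5 - 16) - 8) = -2 + 1/(-11 - 8) = -2 + 1/(-19) = -2 - 1/19 = -39/19 ≈ -2.0526)
((-11 + (0 + 3))/(m(6) + V))² = ((-11 + (0 + 3))/((-3 + 6) - 39/19))² = ((-11 + 3)/(3 - 39/19))² = (-8/18/19)² = (-8*19/18)² = (-76/9)² = 5776/81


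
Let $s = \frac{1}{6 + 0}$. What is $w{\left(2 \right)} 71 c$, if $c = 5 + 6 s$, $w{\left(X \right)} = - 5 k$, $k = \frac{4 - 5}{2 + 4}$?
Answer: $355$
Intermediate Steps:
$k = - \frac{1}{6} \approx -0.16667$
$w{\left(X \right)} = \frac{5}{6}$ ($w{\left(X \right)} = \left(-5\right) \left(- \frac{1}{6}\right) = \frac{5}{6}$)
$s = \frac{1}{6} \approx 0.16667$
$c = 6$ ($c = 5 + 6 \cdot \frac{1}{6} = 5 + 1 = 6$)
$w{\left(2 \right)} 71 c = \frac{5}{6} \cdot 71 \cdot 6 = \frac{355}{6} \cdot 6 = 355$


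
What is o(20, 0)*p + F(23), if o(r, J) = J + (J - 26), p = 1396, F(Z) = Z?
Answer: -36273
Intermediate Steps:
o(r, J) = -26 + 2*J (o(r, J) = J + (-26 + J) = -26 + 2*J)
o(20, 0)*p + F(23) = (-26 + 2*0)*1396 + 23 = (-26 + 0)*1396 + 23 = -26*1396 + 23 = -36296 + 23 = -36273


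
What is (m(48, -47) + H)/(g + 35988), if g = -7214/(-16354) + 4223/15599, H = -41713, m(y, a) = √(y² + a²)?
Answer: -90179987261/77804559132 + 127553023*√4513/4590468988788 ≈ -1.1572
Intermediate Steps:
m(y, a) = √(a² + y²)
g = 90797064/127553023 (g = -7214*(-1/16354) + 4223*(1/15599) = 3607/8177 + 4223/15599 = 90797064/127553023 ≈ 0.71184)
(m(48, -47) + H)/(g + 35988) = (√((-47)² + 48²) - 41713)/(90797064/127553023 + 35988) = (√(2209 + 2304) - 41713)/(4590468988788/127553023) = (√4513 - 41713)*(127553023/4590468988788) = (-41713 + √4513)*(127553023/4590468988788) = -90179987261/77804559132 + 127553023*√4513/4590468988788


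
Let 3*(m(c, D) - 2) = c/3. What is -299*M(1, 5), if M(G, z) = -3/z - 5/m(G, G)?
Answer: 84318/95 ≈ 887.56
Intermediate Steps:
m(c, D) = 2 + c/9 (m(c, D) = 2 + (c/3)/3 = 2 + c/9)
M(G, z) = -5/(2 + G/9) - 3/z (M(G, z) = -3/z - 5/(2 + G/9) = -5/(2 + G/9) - 3/z)
-299*M(1, 5) = -897*(-18 - 1*1 - 15*5)/(5*(18 + 1)) = -897*(-18 - 1 - 75)/(5*19) = -897*(-94)/(5*19) = -299*(-282/95) = 84318/95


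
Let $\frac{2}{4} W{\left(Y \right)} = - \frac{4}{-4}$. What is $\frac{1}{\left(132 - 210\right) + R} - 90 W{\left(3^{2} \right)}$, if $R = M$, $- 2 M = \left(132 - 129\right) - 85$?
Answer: $- \frac{6661}{37} \approx -180.03$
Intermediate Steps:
$M = 41$ ($M = - \frac{\left(132 - 129\right) - 85}{2} = - \frac{3 - 85}{2} = \left(- \frac{1}{2}\right) \left(-82\right) = 41$)
$W{\left(Y \right)} = 2$ ($W{\left(Y \right)} = 2 \left(- \frac{4}{-4}\right) = 2 \left(\left(-4\right) \left(- \frac{1}{4}\right)\right) = 2 \cdot 1 = 2$)
$R = 41$
$\frac{1}{\left(132 - 210\right) + R} - 90 W{\left(3^{2} \right)} = \frac{1}{\left(132 - 210\right) + 41} - 180 = \frac{1}{-78 + 41} - 180 = \frac{1}{-37} - 180 = - \frac{1}{37} - 180 = - \frac{6661}{37}$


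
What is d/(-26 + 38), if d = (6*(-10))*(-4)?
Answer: 20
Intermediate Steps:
d = 240 (d = -60*(-4) = 240)
d/(-26 + 38) = 240/(-26 + 38) = 240/12 = (1/12)*240 = 20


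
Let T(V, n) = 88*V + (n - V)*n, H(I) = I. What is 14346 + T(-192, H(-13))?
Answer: -4877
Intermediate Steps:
T(V, n) = 88*V + n*(n - V)
14346 + T(-192, H(-13)) = 14346 + ((-13)**2 + 88*(-192) - 1*(-192)*(-13)) = 14346 + (169 - 16896 - 2496) = 14346 - 19223 = -4877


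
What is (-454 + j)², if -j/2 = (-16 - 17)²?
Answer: 6927424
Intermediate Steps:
j = -2178 (j = -2*(-16 - 17)² = -2*(-33)² = -2*1089 = -2178)
(-454 + j)² = (-454 - 2178)² = (-2632)² = 6927424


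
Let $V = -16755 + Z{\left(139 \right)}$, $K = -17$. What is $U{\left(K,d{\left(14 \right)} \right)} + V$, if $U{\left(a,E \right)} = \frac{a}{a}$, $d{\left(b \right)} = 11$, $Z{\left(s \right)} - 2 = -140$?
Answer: $-16892$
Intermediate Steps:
$Z{\left(s \right)} = -138$ ($Z{\left(s \right)} = 2 - 140 = -138$)
$U{\left(a,E \right)} = 1$
$V = -16893$ ($V = -16755 - 138 = -16893$)
$U{\left(K,d{\left(14 \right)} \right)} + V = 1 - 16893 = -16892$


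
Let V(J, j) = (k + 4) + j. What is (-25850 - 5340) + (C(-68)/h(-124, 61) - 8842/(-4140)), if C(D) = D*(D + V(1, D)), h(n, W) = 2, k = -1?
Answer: -55198339/2070 ≈ -26666.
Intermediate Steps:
V(J, j) = 3 + j (V(J, j) = (-1 + 4) + j = 3 + j)
C(D) = D*(3 + 2*D) (C(D) = D*(D + (3 + D)) = D*(3 + 2*D))
(-25850 - 5340) + (C(-68)/h(-124, 61) - 8842/(-4140)) = (-25850 - 5340) + (-68*(3 + 2*(-68))/2 - 8842/(-4140)) = -31190 + (-68*(3 - 136)*(½) - 8842*(-1/4140)) = -31190 + (-68*(-133)*(½) + 4421/2070) = -31190 + (9044*(½) + 4421/2070) = -31190 + (4522 + 4421/2070) = -31190 + 9364961/2070 = -55198339/2070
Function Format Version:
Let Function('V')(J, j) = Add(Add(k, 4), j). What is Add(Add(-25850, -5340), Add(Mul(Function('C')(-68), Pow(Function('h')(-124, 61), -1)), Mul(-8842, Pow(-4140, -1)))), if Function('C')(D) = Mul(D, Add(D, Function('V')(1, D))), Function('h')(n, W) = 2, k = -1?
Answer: Rational(-55198339, 2070) ≈ -26666.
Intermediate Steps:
Function('V')(J, j) = Add(3, j) (Function('V')(J, j) = Add(Add(-1, 4), j) = Add(3, j))
Function('C')(D) = Mul(D, Add(3, Mul(2, D))) (Function('C')(D) = Mul(D, Add(D, Add(3, D))) = Mul(D, Add(3, Mul(2, D))))
Add(Add(-25850, -5340), Add(Mul(Function('C')(-68), Pow(Function('h')(-124, 61), -1)), Mul(-8842, Pow(-4140, -1)))) = Add(Add(-25850, -5340), Add(Mul(Mul(-68, Add(3, Mul(2, -68))), Pow(2, -1)), Mul(-8842, Pow(-4140, -1)))) = Add(-31190, Add(Mul(Mul(-68, Add(3, -136)), Rational(1, 2)), Mul(-8842, Rational(-1, 4140)))) = Add(-31190, Add(Mul(Mul(-68, -133), Rational(1, 2)), Rational(4421, 2070))) = Add(-31190, Add(Mul(9044, Rational(1, 2)), Rational(4421, 2070))) = Add(-31190, Add(4522, Rational(4421, 2070))) = Add(-31190, Rational(9364961, 2070)) = Rational(-55198339, 2070)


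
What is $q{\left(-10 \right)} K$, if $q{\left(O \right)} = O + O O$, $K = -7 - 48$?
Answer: $-4950$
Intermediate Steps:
$K = -55$ ($K = -7 - 48 = -55$)
$q{\left(O \right)} = O + O^{2}$
$q{\left(-10 \right)} K = - 10 \left(1 - 10\right) \left(-55\right) = \left(-10\right) \left(-9\right) \left(-55\right) = 90 \left(-55\right) = -4950$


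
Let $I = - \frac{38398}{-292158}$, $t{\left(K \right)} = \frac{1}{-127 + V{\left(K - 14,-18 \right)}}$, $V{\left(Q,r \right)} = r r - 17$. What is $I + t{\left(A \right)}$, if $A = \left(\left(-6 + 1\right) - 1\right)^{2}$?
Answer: $\frac{400211}{2921580} \approx 0.13698$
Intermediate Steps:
$A = 36$ ($A = \left(-5 - 1\right)^{2} = \left(-6\right)^{2} = 36$)
$V{\left(Q,r \right)} = -17 + r^{2}$ ($V{\left(Q,r \right)} = r^{2} - 17 = -17 + r^{2}$)
$t{\left(K \right)} = \frac{1}{180}$ ($t{\left(K \right)} = \frac{1}{-127 - \left(17 - \left(-18\right)^{2}\right)} = \frac{1}{-127 + \left(-17 + 324\right)} = \frac{1}{-127 + 307} = \frac{1}{180}$)
$I = \frac{19199}{146079}$ ($I = \left(-38398\right) \left(- \frac{1}{292158}\right) = \frac{19199}{146079} \approx 0.13143$)
$I + t{\left(A \right)} = \frac{19199}{146079} + \frac{1}{180} = \frac{400211}{2921580}$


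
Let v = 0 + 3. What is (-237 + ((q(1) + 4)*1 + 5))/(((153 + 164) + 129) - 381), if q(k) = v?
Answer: -45/13 ≈ -3.4615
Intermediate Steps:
v = 3
q(k) = 3
(-237 + ((q(1) + 4)*1 + 5))/(((153 + 164) + 129) - 381) = (-237 + ((3 + 4)*1 + 5))/(((153 + 164) + 129) - 381) = (-237 + (7*1 + 5))/((317 + 129) - 381) = (-237 + (7 + 5))/(446 - 381) = (-237 + 12)/65 = -225*1/65 = -45/13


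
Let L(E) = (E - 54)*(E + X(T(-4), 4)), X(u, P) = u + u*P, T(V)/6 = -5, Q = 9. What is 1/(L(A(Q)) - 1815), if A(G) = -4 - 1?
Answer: 1/7330 ≈ 0.00013643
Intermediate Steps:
T(V) = -30 (T(V) = 6*(-5) = -30)
X(u, P) = u + P*u
A(G) = -5
L(E) = (-150 + E)*(-54 + E) (L(E) = (E - 54)*(E - 30*(1 + 4)) = (-54 + E)*(E - 30*5) = (-54 + E)*(E - 150) = (-54 + E)*(-150 + E) = (-150 + E)*(-54 + E))
1/(L(A(Q)) - 1815) = 1/((8100 + (-5)**2 - 204*(-5)) - 1815) = 1/((8100 + 25 + 1020) - 1815) = 1/(9145 - 1815) = 1/7330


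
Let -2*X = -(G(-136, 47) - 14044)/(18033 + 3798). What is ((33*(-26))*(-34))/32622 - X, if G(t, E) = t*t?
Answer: 31346520/39565049 ≈ 0.79228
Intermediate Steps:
G(t, E) = t**2
X = 742/7277 (X = -(-1)*((-136)**2 - 14044)/(18033 + 3798)/2 = -(-1)*(18496 - 14044)/21831/2 = -(-1)*4452*(1/21831)/2 = -(-1)*1484/(2*7277) = -1/2*(-1484/7277) = 742/7277 ≈ 0.10197)
((33*(-26))*(-34))/32622 - X = ((33*(-26))*(-34))/32622 - 1*742/7277 = -858*(-34)*(1/32622) - 742/7277 = 29172*(1/32622) - 742/7277 = 4862/5437 - 742/7277 = 31346520/39565049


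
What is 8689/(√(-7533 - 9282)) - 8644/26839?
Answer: -8644/26839 - 8689*I*√16815/16815 ≈ -0.32207 - 67.007*I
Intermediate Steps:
8689/(√(-7533 - 9282)) - 8644/26839 = 8689/(√(-16815)) - 8644*1/26839 = 8689/((I*√16815)) - 8644/26839 = 8689*(-I*√16815/16815) - 8644/26839 = -8689*I*√16815/16815 - 8644/26839 = -8644/26839 - 8689*I*√16815/16815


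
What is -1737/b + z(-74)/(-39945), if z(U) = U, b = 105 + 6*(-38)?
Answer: 23131189/1637745 ≈ 14.124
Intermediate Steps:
b = -123 (b = 105 - 228 = -123)
-1737/b + z(-74)/(-39945) = -1737/(-123) - 74/(-39945) = -1737*(-1/123) - 74*(-1/39945) = 579/41 + 74/39945 = 23131189/1637745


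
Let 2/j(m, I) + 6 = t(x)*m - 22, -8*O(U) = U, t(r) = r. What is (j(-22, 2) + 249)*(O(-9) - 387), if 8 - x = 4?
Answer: -44579367/464 ≈ -96076.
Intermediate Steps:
x = 4 (x = 8 - 1*4 = 8 - 4 = 4)
O(U) = -U/8
j(m, I) = 2/(-28 + 4*m) (j(m, I) = 2/(-6 + (4*m - 22)) = 2/(-6 + (-22 + 4*m)) = 2/(-28 + 4*m))
(j(-22, 2) + 249)*(O(-9) - 387) = (1/(2*(-7 - 22)) + 249)*(-⅛*(-9) - 387) = ((½)/(-29) + 249)*(9/8 - 387) = ((½)*(-1/29) + 249)*(-3087/8) = (-1/58 + 249)*(-3087/8) = (14441/58)*(-3087/8) = -44579367/464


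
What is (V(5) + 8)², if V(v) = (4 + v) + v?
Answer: 484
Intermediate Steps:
V(v) = 4 + 2*v
(V(5) + 8)² = ((4 + 2*5) + 8)² = ((4 + 10) + 8)² = (14 + 8)² = 22² = 484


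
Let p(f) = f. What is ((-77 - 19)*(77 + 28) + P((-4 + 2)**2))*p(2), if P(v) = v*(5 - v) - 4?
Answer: -20160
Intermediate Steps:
P(v) = -4 + v*(5 - v)
((-77 - 19)*(77 + 28) + P((-4 + 2)**2))*p(2) = ((-77 - 19)*(77 + 28) + (-4 - ((-4 + 2)**2)**2 + 5*(-4 + 2)**2))*2 = (-96*105 + (-4 - ((-2)**2)**2 + 5*(-2)**2))*2 = (-10080 + (-4 - 1*4**2 + 5*4))*2 = (-10080 + (-4 - 1*16 + 20))*2 = (-10080 + (-4 - 16 + 20))*2 = (-10080 + 0)*2 = -10080*2 = -20160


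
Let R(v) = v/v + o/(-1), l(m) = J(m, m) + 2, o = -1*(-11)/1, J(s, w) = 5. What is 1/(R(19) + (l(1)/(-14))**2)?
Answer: -4/39 ≈ -0.10256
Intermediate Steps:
o = 11 (o = 11*1 = 11)
l(m) = 7 (l(m) = 5 + 2 = 7)
R(v) = -10 (R(v) = v/v + 11/(-1) = 1 + 11*(-1) = 1 - 11 = -10)
1/(R(19) + (l(1)/(-14))**2) = 1/(-10 + (7/(-14))**2) = 1/(-10 + (7*(-1/14))**2) = 1/(-10 + (-1/2)**2) = 1/(-10 + 1/4) = 1/(-39/4) = -4/39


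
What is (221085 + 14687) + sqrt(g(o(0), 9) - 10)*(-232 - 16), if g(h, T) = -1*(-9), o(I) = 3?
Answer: 235772 - 248*I ≈ 2.3577e+5 - 248.0*I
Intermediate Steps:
g(h, T) = 9
(221085 + 14687) + sqrt(g(o(0), 9) - 10)*(-232 - 16) = (221085 + 14687) + sqrt(9 - 10)*(-232 - 16) = 235772 + sqrt(-1)*(-248) = 235772 + I*(-248) = 235772 - 248*I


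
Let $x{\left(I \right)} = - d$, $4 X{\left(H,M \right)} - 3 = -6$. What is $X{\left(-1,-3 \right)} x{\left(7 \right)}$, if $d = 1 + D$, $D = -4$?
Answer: $- \frac{9}{4} \approx -2.25$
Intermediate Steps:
$X{\left(H,M \right)} = - \frac{3}{4}$ ($X{\left(H,M \right)} = \frac{3}{4} + \frac{1}{4} \left(-6\right) = \frac{3}{4} - \frac{3}{2} = - \frac{3}{4}$)
$d = -3$ ($d = 1 - 4 = -3$)
$x{\left(I \right)} = 3$ ($x{\left(I \right)} = \left(-1\right) \left(-3\right) = 3$)
$X{\left(-1,-3 \right)} x{\left(7 \right)} = \left(- \frac{3}{4}\right) 3 = - \frac{9}{4}$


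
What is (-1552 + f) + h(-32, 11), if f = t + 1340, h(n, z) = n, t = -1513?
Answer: -1757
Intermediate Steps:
f = -173 (f = -1513 + 1340 = -173)
(-1552 + f) + h(-32, 11) = (-1552 - 173) - 32 = -1725 - 32 = -1757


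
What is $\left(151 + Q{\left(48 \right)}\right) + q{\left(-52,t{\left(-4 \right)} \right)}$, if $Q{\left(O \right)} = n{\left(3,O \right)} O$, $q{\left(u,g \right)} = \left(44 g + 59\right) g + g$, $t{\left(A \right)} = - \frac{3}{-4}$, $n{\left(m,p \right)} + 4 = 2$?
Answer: $\frac{499}{4} \approx 124.75$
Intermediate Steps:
$n{\left(m,p \right)} = -2$ ($n{\left(m,p \right)} = -4 + 2 = -2$)
$t{\left(A \right)} = \frac{3}{4}$ ($t{\left(A \right)} = \left(-3\right) \left(- \frac{1}{4}\right) = \frac{3}{4}$)
$q{\left(u,g \right)} = g + g \left(59 + 44 g\right)$ ($q{\left(u,g \right)} = \left(59 + 44 g\right) g + g = g \left(59 + 44 g\right) + g = g + g \left(59 + 44 g\right)$)
$Q{\left(O \right)} = - 2 O$
$\left(151 + Q{\left(48 \right)}\right) + q{\left(-52,t{\left(-4 \right)} \right)} = \left(151 - 96\right) + 4 \cdot \frac{3}{4} \left(15 + 11 \cdot \frac{3}{4}\right) = \left(151 - 96\right) + 4 \cdot \frac{3}{4} \left(15 + \frac{33}{4}\right) = 55 + 4 \cdot \frac{3}{4} \cdot \frac{93}{4} = 55 + \frac{279}{4} = \frac{499}{4}$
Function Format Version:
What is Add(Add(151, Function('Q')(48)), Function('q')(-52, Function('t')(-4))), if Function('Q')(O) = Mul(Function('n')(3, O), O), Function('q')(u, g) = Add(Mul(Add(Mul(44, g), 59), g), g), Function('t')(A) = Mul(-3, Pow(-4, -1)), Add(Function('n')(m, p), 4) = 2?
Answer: Rational(499, 4) ≈ 124.75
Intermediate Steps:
Function('n')(m, p) = -2 (Function('n')(m, p) = Add(-4, 2) = -2)
Function('t')(A) = Rational(3, 4) (Function('t')(A) = Mul(-3, Rational(-1, 4)) = Rational(3, 4))
Function('q')(u, g) = Add(g, Mul(g, Add(59, Mul(44, g)))) (Function('q')(u, g) = Add(Mul(Add(59, Mul(44, g)), g), g) = Add(Mul(g, Add(59, Mul(44, g))), g) = Add(g, Mul(g, Add(59, Mul(44, g)))))
Function('Q')(O) = Mul(-2, O)
Add(Add(151, Function('Q')(48)), Function('q')(-52, Function('t')(-4))) = Add(Add(151, Mul(-2, 48)), Mul(4, Rational(3, 4), Add(15, Mul(11, Rational(3, 4))))) = Add(Add(151, -96), Mul(4, Rational(3, 4), Add(15, Rational(33, 4)))) = Add(55, Mul(4, Rational(3, 4), Rational(93, 4))) = Add(55, Rational(279, 4)) = Rational(499, 4)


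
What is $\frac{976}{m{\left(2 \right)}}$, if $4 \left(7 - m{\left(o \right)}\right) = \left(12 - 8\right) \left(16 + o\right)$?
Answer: $- \frac{976}{11} \approx -88.727$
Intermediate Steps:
$m{\left(o \right)} = -9 - o$ ($m{\left(o \right)} = 7 - \frac{\left(12 - 8\right) \left(16 + o\right)}{4} = 7 - \frac{4 \left(16 + o\right)}{4} = 7 - \frac{64 + 4 o}{4} = 7 - \left(16 + o\right) = -9 - o$)
$\frac{976}{m{\left(2 \right)}} = \frac{976}{-9 - 2} = \frac{976}{-11} = 976 \left(- \frac{1}{11}\right) = - \frac{976}{11}$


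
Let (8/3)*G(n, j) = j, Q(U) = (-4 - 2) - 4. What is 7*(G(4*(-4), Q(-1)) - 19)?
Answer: -637/4 ≈ -159.25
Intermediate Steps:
Q(U) = -10 (Q(U) = -6 - 4 = -10)
G(n, j) = 3*j/8
7*(G(4*(-4), Q(-1)) - 19) = 7*((3/8)*(-10) - 19) = 7*(-15/4 - 19) = 7*(-91/4) = -637/4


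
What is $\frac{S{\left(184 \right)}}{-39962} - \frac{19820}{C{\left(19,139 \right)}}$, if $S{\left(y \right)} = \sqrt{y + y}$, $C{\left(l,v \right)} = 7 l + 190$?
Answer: $- \frac{19820}{323} - \frac{2 \sqrt{23}}{19981} \approx -61.363$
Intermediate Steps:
$C{\left(l,v \right)} = 190 + 7 l$
$S{\left(y \right)} = \sqrt{2} \sqrt{y}$ ($S{\left(y \right)} = \sqrt{2 y} = \sqrt{2} \sqrt{y}$)
$\frac{S{\left(184 \right)}}{-39962} - \frac{19820}{C{\left(19,139 \right)}} = \frac{\sqrt{2} \sqrt{184}}{-39962} - \frac{19820}{190 + 7 \cdot 19} = \sqrt{2} \cdot 2 \sqrt{46} \left(- \frac{1}{39962}\right) - \frac{19820}{190 + 133} = 4 \sqrt{23} \left(- \frac{1}{39962}\right) - \frac{19820}{323} = - \frac{2 \sqrt{23}}{19981} - \frac{19820}{323} = - \frac{19820}{323} - \frac{2 \sqrt{23}}{19981}$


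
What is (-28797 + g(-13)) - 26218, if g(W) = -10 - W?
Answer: -55012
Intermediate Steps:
(-28797 + g(-13)) - 26218 = (-28797 + (-10 - 1*(-13))) - 26218 = (-28797 + (-10 + 13)) - 26218 = (-28797 + 3) - 26218 = -28794 - 26218 = -55012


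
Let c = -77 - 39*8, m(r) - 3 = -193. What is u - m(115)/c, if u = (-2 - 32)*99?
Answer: -1309564/389 ≈ -3366.5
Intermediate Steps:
m(r) = -190 (m(r) = 3 - 193 = -190)
c = -389 (c = -77 - 312 = -389)
u = -3366 (u = -34*99 = -3366)
u - m(115)/c = -3366 - (-190)/(-389) = -3366 - (-190)*(-1)/389 = -3366 - 1*190/389 = -3366 - 190/389 = -1309564/389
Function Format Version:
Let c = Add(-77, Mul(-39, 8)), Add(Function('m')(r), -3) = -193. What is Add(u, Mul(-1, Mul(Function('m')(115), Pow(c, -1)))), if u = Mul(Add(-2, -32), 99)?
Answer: Rational(-1309564, 389) ≈ -3366.5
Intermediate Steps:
Function('m')(r) = -190 (Function('m')(r) = Add(3, -193) = -190)
c = -389 (c = Add(-77, -312) = -389)
u = -3366 (u = Mul(-34, 99) = -3366)
Add(u, Mul(-1, Mul(Function('m')(115), Pow(c, -1)))) = Add(-3366, Mul(-1, Mul(-190, Pow(-389, -1)))) = Add(-3366, Mul(-1, Mul(-190, Rational(-1, 389)))) = Add(-3366, Mul(-1, Rational(190, 389))) = Add(-3366, Rational(-190, 389)) = Rational(-1309564, 389)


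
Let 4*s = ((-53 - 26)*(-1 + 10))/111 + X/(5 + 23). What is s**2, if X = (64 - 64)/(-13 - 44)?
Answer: 56169/21904 ≈ 2.5643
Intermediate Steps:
X = 0 (X = 0/(-57) = 0*(-1/57) = 0)
s = -237/148 (s = (((-53 - 26)*(-1 + 10))/111 + 0/(5 + 23))/4 = (-79*9*(1/111) + 0/28)/4 = (-711*1/111 + 0*(1/28))/4 = (-237/37 + 0)/4 = (1/4)*(-237/37) = -237/148 ≈ -1.6014)
s**2 = (-237/148)**2 = 56169/21904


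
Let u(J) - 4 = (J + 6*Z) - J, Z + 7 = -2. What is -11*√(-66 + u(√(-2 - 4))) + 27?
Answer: 27 - 22*I*√29 ≈ 27.0 - 118.47*I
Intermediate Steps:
Z = -9 (Z = -7 - 2 = -9)
u(J) = -50 (u(J) = 4 + ((J + 6*(-9)) - J) = 4 + ((J - 54) - J) = 4 + ((-54 + J) - J) = 4 - 54 = -50)
-11*√(-66 + u(√(-2 - 4))) + 27 = -11*√(-66 - 50) + 27 = -22*I*√29 + 27 = 27 - 22*I*√29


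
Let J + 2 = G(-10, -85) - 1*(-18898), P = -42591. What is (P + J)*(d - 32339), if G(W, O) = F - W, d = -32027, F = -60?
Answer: 1528370670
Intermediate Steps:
G(W, O) = -60 - W
J = 18846 (J = -2 + ((-60 - 1*(-10)) - 1*(-18898)) = -2 + ((-60 + 10) + 18898) = -2 + (-50 + 18898) = -2 + 18848 = 18846)
(P + J)*(d - 32339) = (-42591 + 18846)*(-32027 - 32339) = -23745*(-64366) = 1528370670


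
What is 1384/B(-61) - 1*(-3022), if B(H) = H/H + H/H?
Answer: 3714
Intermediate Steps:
B(H) = 2 (B(H) = 1 + 1 = 2)
1384/B(-61) - 1*(-3022) = 1384/2 - 1*(-3022) = 1384*(1/2) + 3022 = 692 + 3022 = 3714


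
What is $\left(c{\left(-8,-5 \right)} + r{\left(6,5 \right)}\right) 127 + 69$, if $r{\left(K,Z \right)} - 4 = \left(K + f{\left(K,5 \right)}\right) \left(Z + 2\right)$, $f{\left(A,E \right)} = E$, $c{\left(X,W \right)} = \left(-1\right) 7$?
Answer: $9467$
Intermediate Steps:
$c{\left(X,W \right)} = -7$
$r{\left(K,Z \right)} = 4 + \left(2 + Z\right) \left(5 + K\right)$ ($r{\left(K,Z \right)} = 4 + \left(K + 5\right) \left(Z + 2\right) = 4 + \left(5 + K\right) \left(2 + Z\right) = 4 + \left(2 + Z\right) \left(5 + K\right)$)
$\left(c{\left(-8,-5 \right)} + r{\left(6,5 \right)}\right) 127 + 69 = \left(-7 + \left(14 + 2 \cdot 6 + 5 \cdot 5 + 6 \cdot 5\right)\right) 127 + 69 = \left(-7 + \left(14 + 12 + 25 + 30\right)\right) 127 + 69 = \left(-7 + 81\right) 127 + 69 = 74 \cdot 127 + 69 = 9398 + 69 = 9467$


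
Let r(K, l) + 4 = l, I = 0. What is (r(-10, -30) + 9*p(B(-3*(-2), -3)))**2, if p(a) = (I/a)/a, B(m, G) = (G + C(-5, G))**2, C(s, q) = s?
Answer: 1156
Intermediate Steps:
r(K, l) = -4 + l
B(m, G) = (-5 + G)**2 (B(m, G) = (G - 5)**2 = (-5 + G)**2)
p(a) = 0 (p(a) = (0/a)/a = 0/a = 0)
(r(-10, -30) + 9*p(B(-3*(-2), -3)))**2 = ((-4 - 30) + 9*0)**2 = (-34 + 0)**2 = (-34)**2 = 1156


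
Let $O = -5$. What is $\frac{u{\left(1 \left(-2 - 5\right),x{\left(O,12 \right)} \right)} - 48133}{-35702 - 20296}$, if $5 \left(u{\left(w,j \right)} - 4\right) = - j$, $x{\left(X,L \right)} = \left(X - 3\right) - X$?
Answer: $\frac{13369}{15555} \approx 0.85947$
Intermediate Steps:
$x{\left(X,L \right)} = -3$ ($x{\left(X,L \right)} = \left(-3 + X\right) - X = -3$)
$u{\left(w,j \right)} = 4 - \frac{j}{5}$ ($u{\left(w,j \right)} = 4 + \frac{\left(-1\right) j}{5} = 4 - \frac{j}{5}$)
$\frac{u{\left(1 \left(-2 - 5\right),x{\left(O,12 \right)} \right)} - 48133}{-35702 - 20296} = \frac{\left(4 - - \frac{3}{5}\right) - 48133}{-35702 - 20296} = \frac{\left(4 + \frac{3}{5}\right) - 48133}{-55998} = \left(\frac{23}{5} - 48133\right) \left(- \frac{1}{55998}\right) = \left(- \frac{240642}{5}\right) \left(- \frac{1}{55998}\right) = \frac{13369}{15555}$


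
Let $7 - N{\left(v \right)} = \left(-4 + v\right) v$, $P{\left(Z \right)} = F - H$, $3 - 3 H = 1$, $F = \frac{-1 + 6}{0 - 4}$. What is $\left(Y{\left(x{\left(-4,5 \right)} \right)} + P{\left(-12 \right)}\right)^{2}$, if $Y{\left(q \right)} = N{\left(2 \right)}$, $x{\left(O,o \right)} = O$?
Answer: $\frac{11881}{144} \approx 82.507$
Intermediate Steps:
$F = - \frac{5}{4}$ ($F = \frac{5}{-4} = 5 \left(- \frac{1}{4}\right) = - \frac{5}{4} \approx -1.25$)
$H = \frac{2}{3}$ ($H = 1 - \frac{1}{3} = \frac{2}{3} \approx 0.66667$)
$P{\left(Z \right)} = - \frac{23}{12}$ ($P{\left(Z \right)} = - \frac{5}{4} - \frac{2}{3} = - \frac{23}{12}$)
$N{\left(v \right)} = 7 - v \left(-4 + v\right)$ ($N{\left(v \right)} = 7 - \left(-4 + v\right) v = 7 - v \left(-4 + v\right)$)
$Y{\left(q \right)} = 11$ ($Y{\left(q \right)} = 7 - 2^{2} + 4 \cdot 2 = 7 - 4 + 8 = 11$)
$\left(Y{\left(x{\left(-4,5 \right)} \right)} + P{\left(-12 \right)}\right)^{2} = \left(11 - \frac{23}{12}\right)^{2} = \left(\frac{109}{12}\right)^{2} = \frac{11881}{144}$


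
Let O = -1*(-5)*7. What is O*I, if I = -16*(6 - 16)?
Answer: 5600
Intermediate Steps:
I = 160 (I = -16*(-10) = 160)
O = 35 (O = 5*7 = 35)
O*I = 35*160 = 5600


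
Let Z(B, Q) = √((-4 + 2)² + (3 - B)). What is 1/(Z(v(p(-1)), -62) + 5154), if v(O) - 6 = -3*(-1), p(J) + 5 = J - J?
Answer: 2577/13281859 - I*√2/26563718 ≈ 0.00019402 - 5.3239e-8*I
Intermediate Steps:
p(J) = -5 (p(J) = -5 + (J - J) = -5 + 0 = -5)
v(O) = 9 (v(O) = 6 - 3*(-1) = 6 + 3 = 9)
Z(B, Q) = √(7 - B) (Z(B, Q) = √((-2)² + (3 - B)) = √(4 + (3 - B)) = √(7 - B))
1/(Z(v(p(-1)), -62) + 5154) = 1/(√(7 - 1*9) + 5154) = 1/(√(7 - 9) + 5154) = 1/(√(-2) + 5154) = 1/(I*√2 + 5154) = 1/(5154 + I*√2)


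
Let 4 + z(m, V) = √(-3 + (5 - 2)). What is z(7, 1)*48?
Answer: -192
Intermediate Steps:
z(m, V) = -4 (z(m, V) = -4 + √(-3 + (5 - 2)) = -4 + √(-3 + 3) = -4 + √0 = -4 + 0 = -4)
z(7, 1)*48 = -4*48 = -192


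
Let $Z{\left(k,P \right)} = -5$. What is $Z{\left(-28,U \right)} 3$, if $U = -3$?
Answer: $-15$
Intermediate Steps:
$Z{\left(-28,U \right)} 3 = \left(-5\right) 3 = -15$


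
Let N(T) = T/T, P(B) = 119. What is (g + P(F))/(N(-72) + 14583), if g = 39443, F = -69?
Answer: 19781/7292 ≈ 2.7127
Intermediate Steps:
N(T) = 1
(g + P(F))/(N(-72) + 14583) = (39443 + 119)/(1 + 14583) = 39562/14584 = 39562*(1/14584) = 19781/7292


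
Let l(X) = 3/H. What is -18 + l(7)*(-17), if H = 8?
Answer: -195/8 ≈ -24.375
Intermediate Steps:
l(X) = 3/8
-18 + l(7)*(-17) = -18 + (3/8)*(-17) = -18 - 51/8 = -195/8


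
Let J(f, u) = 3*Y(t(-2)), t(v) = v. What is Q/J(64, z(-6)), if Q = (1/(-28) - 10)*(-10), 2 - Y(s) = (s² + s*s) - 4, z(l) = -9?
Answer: -1405/84 ≈ -16.726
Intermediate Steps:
Y(s) = 6 - 2*s² (Y(s) = 2 - ((s² + s*s) - 4) = 2 - ((s² + s²) - 4) = 2 - (2*s² - 4) = 2 - (-4 + 2*s²) = 2 + (4 - 2*s²) = 6 - 2*s²)
J(f, u) = -6 (J(f, u) = 3*(6 - 2*(-2)²) = 3*(6 - 2*4) = 3*(6 - 8) = 3*(-2) = -6)
Q = 1405/14 (Q = (-1/28 - 10)*(-10) = -281/28*(-10) = 1405/14 ≈ 100.36)
Q/J(64, z(-6)) = (1405/14)/(-6) = (1405/14)*(-⅙) = -1405/84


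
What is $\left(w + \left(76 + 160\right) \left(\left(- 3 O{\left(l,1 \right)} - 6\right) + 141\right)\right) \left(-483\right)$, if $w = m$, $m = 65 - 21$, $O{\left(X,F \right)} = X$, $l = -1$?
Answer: $-15751596$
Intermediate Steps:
$m = 44$ ($m = 65 - 21 = 44$)
$w = 44$
$\left(w + \left(76 + 160\right) \left(\left(- 3 O{\left(l,1 \right)} - 6\right) + 141\right)\right) \left(-483\right) = \left(44 + \left(76 + 160\right) \left(\left(\left(-3\right) \left(-1\right) - 6\right) + 141\right)\right) \left(-483\right) = \left(44 + 236 \left(\left(3 - 6\right) + 141\right)\right) \left(-483\right) = \left(44 + 236 \left(-3 + 141\right)\right) \left(-483\right) = \left(44 + 236 \cdot 138\right) \left(-483\right) = \left(44 + 32568\right) \left(-483\right) = 32612 \left(-483\right) = -15751596$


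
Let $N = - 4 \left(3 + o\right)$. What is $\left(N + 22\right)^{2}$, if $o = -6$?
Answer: $1156$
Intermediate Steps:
$N = 12$ ($N = - 4 \left(3 - 6\right) = \left(-4\right) \left(-3\right) = 12$)
$\left(N + 22\right)^{2} = \left(12 + 22\right)^{2} = 34^{2} = 1156$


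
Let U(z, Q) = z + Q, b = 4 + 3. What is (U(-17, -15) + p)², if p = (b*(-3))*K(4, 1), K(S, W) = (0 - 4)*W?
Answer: 2704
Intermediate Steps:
K(S, W) = -4*W
b = 7
p = 84 (p = (7*(-3))*(-4*1) = -21*(-4) = 84)
U(z, Q) = Q + z
(U(-17, -15) + p)² = ((-15 - 17) + 84)² = (-32 + 84)² = 52² = 2704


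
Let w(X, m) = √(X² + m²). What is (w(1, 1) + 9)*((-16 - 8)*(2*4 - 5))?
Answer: -648 - 72*√2 ≈ -749.82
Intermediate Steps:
(w(1, 1) + 9)*((-16 - 8)*(2*4 - 5)) = (√(1² + 1²) + 9)*((-16 - 8)*(2*4 - 5)) = (√(1 + 1) + 9)*(-24*(8 - 5)) = (√2 + 9)*(-24*3) = (9 + √2)*(-72) = -648 - 72*√2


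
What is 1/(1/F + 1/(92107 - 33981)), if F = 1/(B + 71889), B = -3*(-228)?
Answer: 58126/4218378199 ≈ 1.3779e-5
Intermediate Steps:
B = 684
F = 1/72573 (F = 1/(684 + 71889) = 1/72573 ≈ 1.3779e-5)
1/(1/F + 1/(92107 - 33981)) = 1/(1/(1/72573) + 1/(92107 - 33981)) = 1/(72573 + 1/58126) = 1/(4218378199/58126) = 58126/4218378199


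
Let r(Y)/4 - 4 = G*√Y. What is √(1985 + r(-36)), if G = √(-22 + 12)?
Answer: √(2001 - 24*√10) ≈ 43.876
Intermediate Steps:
G = I*√10 (G = √(-10) = I*√10 ≈ 3.1623*I)
r(Y) = 16 + 4*I*√10*√Y (r(Y) = 16 + 4*((I*√10)*√Y) = 16 + 4*(I*√10*√Y) = 16 + 4*I*√10*√Y)
√(1985 + r(-36)) = √(1985 + (16 + 4*I*√10*√(-36))) = √(1985 + (16 + 4*I*√10*(6*I))) = √(1985 + (16 - 24*√10)) = √(2001 - 24*√10)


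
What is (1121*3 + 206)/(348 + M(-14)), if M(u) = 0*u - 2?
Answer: 3569/346 ≈ 10.315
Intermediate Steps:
M(u) = -2 (M(u) = 0 - 2 = -2)
(1121*3 + 206)/(348 + M(-14)) = (1121*3 + 206)/(348 - 2) = (3363 + 206)/346 = 3569*(1/346) = 3569/346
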